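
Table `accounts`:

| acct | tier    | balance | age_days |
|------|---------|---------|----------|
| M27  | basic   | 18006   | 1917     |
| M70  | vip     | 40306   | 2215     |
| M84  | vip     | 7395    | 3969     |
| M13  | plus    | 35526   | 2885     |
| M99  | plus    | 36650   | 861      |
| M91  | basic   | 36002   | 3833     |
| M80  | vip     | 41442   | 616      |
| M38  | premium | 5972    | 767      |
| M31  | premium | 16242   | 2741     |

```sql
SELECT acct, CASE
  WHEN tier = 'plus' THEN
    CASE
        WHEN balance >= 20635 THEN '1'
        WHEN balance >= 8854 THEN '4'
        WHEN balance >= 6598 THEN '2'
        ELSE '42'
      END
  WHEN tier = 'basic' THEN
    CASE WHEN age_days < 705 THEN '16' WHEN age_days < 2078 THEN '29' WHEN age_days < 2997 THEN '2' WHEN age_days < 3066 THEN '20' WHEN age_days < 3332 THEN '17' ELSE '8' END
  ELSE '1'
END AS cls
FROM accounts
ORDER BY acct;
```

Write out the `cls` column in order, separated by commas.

1, 29, 1, 1, 1, 1, 1, 8, 1

acct=M13: tier='plus' → inner[balance >= 20635] → 1
acct=M27: tier='basic' → inner[age_days < 2078] → 29
acct=M31: tier='premium' → outer ELSE → 1
acct=M38: tier='premium' → outer ELSE → 1
acct=M70: tier='vip' → outer ELSE → 1
acct=M80: tier='vip' → outer ELSE → 1
acct=M84: tier='vip' → outer ELSE → 1
acct=M91: tier='basic' → inner[ELSE] → 8
acct=M99: tier='plus' → inner[balance >= 20635] → 1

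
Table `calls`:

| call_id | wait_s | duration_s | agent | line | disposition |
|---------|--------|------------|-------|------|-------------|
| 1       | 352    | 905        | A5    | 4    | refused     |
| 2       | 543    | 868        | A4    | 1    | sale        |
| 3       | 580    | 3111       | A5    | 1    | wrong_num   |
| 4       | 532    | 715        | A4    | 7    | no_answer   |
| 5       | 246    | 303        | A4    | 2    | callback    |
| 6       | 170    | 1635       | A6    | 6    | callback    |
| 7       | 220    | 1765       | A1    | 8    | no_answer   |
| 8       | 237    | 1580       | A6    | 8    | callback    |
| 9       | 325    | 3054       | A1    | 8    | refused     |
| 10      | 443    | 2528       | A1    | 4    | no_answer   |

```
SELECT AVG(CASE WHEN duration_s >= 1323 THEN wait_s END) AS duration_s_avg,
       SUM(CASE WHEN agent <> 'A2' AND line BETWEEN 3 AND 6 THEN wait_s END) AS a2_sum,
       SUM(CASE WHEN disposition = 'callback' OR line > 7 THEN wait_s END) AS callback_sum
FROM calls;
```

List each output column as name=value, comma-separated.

duration_s_avg=329.1666666667, a2_sum=965, callback_sum=1198

[duration_s_avg: duration_s >= 1323]
call_id=1: ✗
call_id=2: ✗
call_id=3: ✓ → 580
call_id=4: ✗
call_id=5: ✗
call_id=6: ✓ → 170
call_id=7: ✓ → 220
call_id=8: ✓ → 237
call_id=9: ✓ → 325
call_id=10: ✓ → 443
duration_s_avg = (580 + 170 + 220 + 237 + 325 + 443) / 6 = 329.1666666667
—
[a2_sum: agent <> 'A2' AND line BETWEEN 3 AND 6]
call_id=1: ✓ → 352
call_id=2: ✗
call_id=3: ✗
call_id=4: ✗
call_id=5: ✗
call_id=6: ✓ → 170
call_id=7: ✗
call_id=8: ✗
call_id=9: ✗
call_id=10: ✓ → 443
a2_sum = 352 + 170 + 443 = 965
—
[callback_sum: disposition = 'callback' OR line > 7]
call_id=1: ✗
call_id=2: ✗
call_id=3: ✗
call_id=4: ✗
call_id=5: ✓ → 246
call_id=6: ✓ → 170
call_id=7: ✓ → 220
call_id=8: ✓ → 237
call_id=9: ✓ → 325
call_id=10: ✗
callback_sum = 246 + 170 + 220 + 237 + 325 = 1198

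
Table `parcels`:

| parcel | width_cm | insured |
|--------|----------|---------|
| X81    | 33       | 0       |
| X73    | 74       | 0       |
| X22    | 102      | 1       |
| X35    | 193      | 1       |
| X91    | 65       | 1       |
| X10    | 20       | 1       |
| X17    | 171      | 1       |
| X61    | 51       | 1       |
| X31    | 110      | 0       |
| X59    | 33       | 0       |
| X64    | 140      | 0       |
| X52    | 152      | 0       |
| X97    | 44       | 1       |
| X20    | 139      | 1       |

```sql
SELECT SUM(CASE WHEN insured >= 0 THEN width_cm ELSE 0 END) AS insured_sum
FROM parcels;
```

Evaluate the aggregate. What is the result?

parcel=X81: ✓ → 33
parcel=X73: ✓ → 74
parcel=X22: ✓ → 102
parcel=X35: ✓ → 193
parcel=X91: ✓ → 65
parcel=X10: ✓ → 20
parcel=X17: ✓ → 171
parcel=X61: ✓ → 51
parcel=X31: ✓ → 110
parcel=X59: ✓ → 33
parcel=X64: ✓ → 140
parcel=X52: ✓ → 152
parcel=X97: ✓ → 44
parcel=X20: ✓ → 139
insured_sum = 33 + 74 + 102 + 193 + 65 + 20 + 171 + 51 + 110 + 33 + 140 + 152 + 44 + 139 = 1327

1327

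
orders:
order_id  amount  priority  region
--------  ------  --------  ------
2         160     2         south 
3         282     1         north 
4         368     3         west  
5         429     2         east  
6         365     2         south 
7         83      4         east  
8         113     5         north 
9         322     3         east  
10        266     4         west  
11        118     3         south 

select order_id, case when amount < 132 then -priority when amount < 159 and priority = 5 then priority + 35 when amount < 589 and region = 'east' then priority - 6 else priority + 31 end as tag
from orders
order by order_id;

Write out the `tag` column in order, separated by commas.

order_id=2: ELSE → 33
order_id=3: ELSE → 32
order_id=4: ELSE → 34
order_id=5: amount < 589 and region = 'east' → -4
order_id=6: ELSE → 33
order_id=7: amount < 132 → -4
order_id=8: amount < 132 → -5
order_id=9: amount < 589 and region = 'east' → -3
order_id=10: ELSE → 35
order_id=11: amount < 132 → -3

33, 32, 34, -4, 33, -4, -5, -3, 35, -3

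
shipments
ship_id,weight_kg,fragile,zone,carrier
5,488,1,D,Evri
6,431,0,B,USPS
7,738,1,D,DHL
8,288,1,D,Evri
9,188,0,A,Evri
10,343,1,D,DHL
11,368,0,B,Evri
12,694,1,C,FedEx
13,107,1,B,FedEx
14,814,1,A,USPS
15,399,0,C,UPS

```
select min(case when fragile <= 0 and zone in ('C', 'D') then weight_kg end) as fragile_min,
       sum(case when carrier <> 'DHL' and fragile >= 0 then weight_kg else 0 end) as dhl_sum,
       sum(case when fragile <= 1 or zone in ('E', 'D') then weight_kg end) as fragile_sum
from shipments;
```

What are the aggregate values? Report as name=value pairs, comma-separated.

[fragile_min: fragile <= 0 and zone in ('C', 'D')]
ship_id=5: ✗
ship_id=6: ✗
ship_id=7: ✗
ship_id=8: ✗
ship_id=9: ✗
ship_id=10: ✗
ship_id=11: ✗
ship_id=12: ✗
ship_id=13: ✗
ship_id=14: ✗
ship_id=15: ✓ → 399
fragile_min = MIN(399) = 399
—
[dhl_sum: carrier <> 'DHL' and fragile >= 0]
ship_id=5: ✓ → 488
ship_id=6: ✓ → 431
ship_id=7: ✗
ship_id=8: ✓ → 288
ship_id=9: ✓ → 188
ship_id=10: ✗
ship_id=11: ✓ → 368
ship_id=12: ✓ → 694
ship_id=13: ✓ → 107
ship_id=14: ✓ → 814
ship_id=15: ✓ → 399
dhl_sum = 488 + 431 + 288 + 188 + 368 + 694 + 107 + 814 + 399 = 3777
—
[fragile_sum: fragile <= 1 or zone in ('E', 'D')]
ship_id=5: ✓ → 488
ship_id=6: ✓ → 431
ship_id=7: ✓ → 738
ship_id=8: ✓ → 288
ship_id=9: ✓ → 188
ship_id=10: ✓ → 343
ship_id=11: ✓ → 368
ship_id=12: ✓ → 694
ship_id=13: ✓ → 107
ship_id=14: ✓ → 814
ship_id=15: ✓ → 399
fragile_sum = 488 + 431 + 738 + 288 + 188 + 343 + 368 + 694 + 107 + 814 + 399 = 4858

fragile_min=399, dhl_sum=3777, fragile_sum=4858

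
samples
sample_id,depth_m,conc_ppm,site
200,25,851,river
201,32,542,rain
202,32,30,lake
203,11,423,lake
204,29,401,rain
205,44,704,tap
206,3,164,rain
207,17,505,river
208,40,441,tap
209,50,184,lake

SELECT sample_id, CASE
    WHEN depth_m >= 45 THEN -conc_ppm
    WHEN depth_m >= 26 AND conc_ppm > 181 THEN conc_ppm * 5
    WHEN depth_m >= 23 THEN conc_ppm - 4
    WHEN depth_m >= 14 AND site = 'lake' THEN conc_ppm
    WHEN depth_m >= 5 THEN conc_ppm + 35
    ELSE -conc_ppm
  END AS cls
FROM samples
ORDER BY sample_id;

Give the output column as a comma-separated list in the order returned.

sample_id=200: depth_m >= 23 → 847
sample_id=201: depth_m >= 26 AND conc_ppm > 181 → 2710
sample_id=202: depth_m >= 23 → 26
sample_id=203: depth_m >= 5 → 458
sample_id=204: depth_m >= 26 AND conc_ppm > 181 → 2005
sample_id=205: depth_m >= 26 AND conc_ppm > 181 → 3520
sample_id=206: ELSE → -164
sample_id=207: depth_m >= 5 → 540
sample_id=208: depth_m >= 26 AND conc_ppm > 181 → 2205
sample_id=209: depth_m >= 45 → -184

847, 2710, 26, 458, 2005, 3520, -164, 540, 2205, -184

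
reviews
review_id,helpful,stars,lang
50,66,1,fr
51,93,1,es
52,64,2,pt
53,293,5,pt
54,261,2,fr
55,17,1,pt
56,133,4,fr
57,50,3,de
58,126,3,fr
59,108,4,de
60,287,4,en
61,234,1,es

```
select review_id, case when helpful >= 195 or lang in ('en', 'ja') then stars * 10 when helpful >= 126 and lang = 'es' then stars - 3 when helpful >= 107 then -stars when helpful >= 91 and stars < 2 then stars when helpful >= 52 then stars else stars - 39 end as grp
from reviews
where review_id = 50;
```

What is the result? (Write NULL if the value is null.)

1

review_id = 50: helpful=66, stars=1, lang=fr.
helpful >= 195 or lang in ('en', 'ja') → false
helpful >= 126 and lang = 'es' → false
helpful >= 107 → false
helpful >= 91 and stars < 2 → false
helpful >= 52 → true → 1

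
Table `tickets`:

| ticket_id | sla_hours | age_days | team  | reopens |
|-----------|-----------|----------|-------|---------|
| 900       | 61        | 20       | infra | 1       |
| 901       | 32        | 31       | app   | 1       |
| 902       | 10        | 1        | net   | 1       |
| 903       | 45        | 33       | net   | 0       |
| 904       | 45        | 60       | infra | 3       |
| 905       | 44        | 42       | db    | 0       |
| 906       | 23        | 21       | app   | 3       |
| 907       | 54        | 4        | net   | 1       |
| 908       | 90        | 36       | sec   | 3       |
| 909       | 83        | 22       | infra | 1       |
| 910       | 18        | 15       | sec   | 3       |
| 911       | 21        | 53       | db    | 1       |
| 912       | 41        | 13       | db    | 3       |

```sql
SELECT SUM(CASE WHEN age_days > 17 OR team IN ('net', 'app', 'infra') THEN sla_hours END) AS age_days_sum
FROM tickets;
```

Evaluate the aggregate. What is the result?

508

ticket_id=900: ✓ → 61
ticket_id=901: ✓ → 32
ticket_id=902: ✓ → 10
ticket_id=903: ✓ → 45
ticket_id=904: ✓ → 45
ticket_id=905: ✓ → 44
ticket_id=906: ✓ → 23
ticket_id=907: ✓ → 54
ticket_id=908: ✓ → 90
ticket_id=909: ✓ → 83
ticket_id=910: ✗
ticket_id=911: ✓ → 21
ticket_id=912: ✗
age_days_sum = 61 + 32 + 10 + 45 + 45 + 44 + 23 + 54 + 90 + 83 + 21 = 508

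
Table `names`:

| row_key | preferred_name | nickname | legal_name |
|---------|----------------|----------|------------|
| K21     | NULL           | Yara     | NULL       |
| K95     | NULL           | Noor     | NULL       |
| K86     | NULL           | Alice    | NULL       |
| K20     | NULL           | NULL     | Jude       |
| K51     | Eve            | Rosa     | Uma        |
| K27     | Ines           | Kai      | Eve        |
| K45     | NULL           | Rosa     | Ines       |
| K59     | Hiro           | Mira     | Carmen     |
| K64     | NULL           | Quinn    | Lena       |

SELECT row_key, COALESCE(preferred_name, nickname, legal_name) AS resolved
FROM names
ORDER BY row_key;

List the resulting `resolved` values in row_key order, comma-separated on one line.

row_key=K20: preferred_name=NULL, nickname=NULL, legal_name=Jude → Jude
row_key=K21: preferred_name=NULL, nickname=Yara → Yara
row_key=K27: preferred_name=Ines → Ines
row_key=K45: preferred_name=NULL, nickname=Rosa → Rosa
row_key=K51: preferred_name=Eve → Eve
row_key=K59: preferred_name=Hiro → Hiro
row_key=K64: preferred_name=NULL, nickname=Quinn → Quinn
row_key=K86: preferred_name=NULL, nickname=Alice → Alice
row_key=K95: preferred_name=NULL, nickname=Noor → Noor

Jude, Yara, Ines, Rosa, Eve, Hiro, Quinn, Alice, Noor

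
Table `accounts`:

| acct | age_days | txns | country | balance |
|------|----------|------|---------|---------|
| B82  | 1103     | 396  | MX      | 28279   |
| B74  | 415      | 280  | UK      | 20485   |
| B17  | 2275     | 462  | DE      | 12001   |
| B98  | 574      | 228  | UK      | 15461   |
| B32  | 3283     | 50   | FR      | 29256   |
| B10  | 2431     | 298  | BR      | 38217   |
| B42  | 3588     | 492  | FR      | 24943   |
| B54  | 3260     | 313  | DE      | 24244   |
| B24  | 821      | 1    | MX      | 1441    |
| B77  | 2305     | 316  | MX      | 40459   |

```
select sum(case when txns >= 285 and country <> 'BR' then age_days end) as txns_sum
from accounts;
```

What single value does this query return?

acct=B82: ✓ → 1103
acct=B74: ✗
acct=B17: ✓ → 2275
acct=B98: ✗
acct=B32: ✗
acct=B10: ✗
acct=B42: ✓ → 3588
acct=B54: ✓ → 3260
acct=B24: ✗
acct=B77: ✓ → 2305
txns_sum = 1103 + 2275 + 3588 + 3260 + 2305 = 12531

12531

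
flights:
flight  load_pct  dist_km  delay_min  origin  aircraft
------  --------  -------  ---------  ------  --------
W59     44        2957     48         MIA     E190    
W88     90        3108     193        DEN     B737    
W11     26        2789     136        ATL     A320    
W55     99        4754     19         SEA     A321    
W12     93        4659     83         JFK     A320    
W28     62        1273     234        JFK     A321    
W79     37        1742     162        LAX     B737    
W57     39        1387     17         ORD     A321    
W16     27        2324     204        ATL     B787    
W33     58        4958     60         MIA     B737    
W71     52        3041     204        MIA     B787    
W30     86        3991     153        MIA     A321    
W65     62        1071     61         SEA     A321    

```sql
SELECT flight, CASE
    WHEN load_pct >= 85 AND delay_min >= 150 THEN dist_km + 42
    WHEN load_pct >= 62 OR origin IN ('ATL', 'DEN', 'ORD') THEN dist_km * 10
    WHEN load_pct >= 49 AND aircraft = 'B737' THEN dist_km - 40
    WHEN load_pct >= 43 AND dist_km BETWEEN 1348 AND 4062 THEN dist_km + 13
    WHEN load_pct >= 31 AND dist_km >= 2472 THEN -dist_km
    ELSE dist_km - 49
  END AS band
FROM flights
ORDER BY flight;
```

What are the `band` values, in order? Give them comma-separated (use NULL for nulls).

flight=W11: load_pct >= 62 OR origin IN ('ATL', 'DEN', 'ORD') → 27890
flight=W12: load_pct >= 62 OR origin IN ('ATL', 'DEN', 'ORD') → 46590
flight=W16: load_pct >= 62 OR origin IN ('ATL', 'DEN', 'ORD') → 23240
flight=W28: load_pct >= 62 OR origin IN ('ATL', 'DEN', 'ORD') → 12730
flight=W30: load_pct >= 85 AND delay_min >= 150 → 4033
flight=W33: load_pct >= 49 AND aircraft = 'B737' → 4918
flight=W55: load_pct >= 62 OR origin IN ('ATL', 'DEN', 'ORD') → 47540
flight=W57: load_pct >= 62 OR origin IN ('ATL', 'DEN', 'ORD') → 13870
flight=W59: load_pct >= 43 AND dist_km BETWEEN 1348 AND 4062 → 2970
flight=W65: load_pct >= 62 OR origin IN ('ATL', 'DEN', 'ORD') → 10710
flight=W71: load_pct >= 43 AND dist_km BETWEEN 1348 AND 4062 → 3054
flight=W79: ELSE → 1693
flight=W88: load_pct >= 85 AND delay_min >= 150 → 3150

27890, 46590, 23240, 12730, 4033, 4918, 47540, 13870, 2970, 10710, 3054, 1693, 3150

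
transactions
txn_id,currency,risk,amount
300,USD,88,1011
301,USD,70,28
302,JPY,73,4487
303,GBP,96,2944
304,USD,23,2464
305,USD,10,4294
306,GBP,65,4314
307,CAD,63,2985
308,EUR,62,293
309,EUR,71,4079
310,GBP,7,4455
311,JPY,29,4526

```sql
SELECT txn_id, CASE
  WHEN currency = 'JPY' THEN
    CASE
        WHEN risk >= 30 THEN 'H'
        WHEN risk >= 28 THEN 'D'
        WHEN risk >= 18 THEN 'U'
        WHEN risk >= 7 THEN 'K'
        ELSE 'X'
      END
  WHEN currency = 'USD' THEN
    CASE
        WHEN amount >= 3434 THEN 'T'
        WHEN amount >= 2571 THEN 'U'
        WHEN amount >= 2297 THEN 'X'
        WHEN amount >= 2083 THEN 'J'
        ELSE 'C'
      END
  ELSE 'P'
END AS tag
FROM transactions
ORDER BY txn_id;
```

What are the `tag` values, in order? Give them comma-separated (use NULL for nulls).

C, C, H, P, X, T, P, P, P, P, P, D

txn_id=300: currency='USD' → inner[ELSE] → C
txn_id=301: currency='USD' → inner[ELSE] → C
txn_id=302: currency='JPY' → inner[risk >= 30] → H
txn_id=303: currency='GBP' → outer ELSE → P
txn_id=304: currency='USD' → inner[amount >= 2297] → X
txn_id=305: currency='USD' → inner[amount >= 3434] → T
txn_id=306: currency='GBP' → outer ELSE → P
txn_id=307: currency='CAD' → outer ELSE → P
txn_id=308: currency='EUR' → outer ELSE → P
txn_id=309: currency='EUR' → outer ELSE → P
txn_id=310: currency='GBP' → outer ELSE → P
txn_id=311: currency='JPY' → inner[risk >= 28] → D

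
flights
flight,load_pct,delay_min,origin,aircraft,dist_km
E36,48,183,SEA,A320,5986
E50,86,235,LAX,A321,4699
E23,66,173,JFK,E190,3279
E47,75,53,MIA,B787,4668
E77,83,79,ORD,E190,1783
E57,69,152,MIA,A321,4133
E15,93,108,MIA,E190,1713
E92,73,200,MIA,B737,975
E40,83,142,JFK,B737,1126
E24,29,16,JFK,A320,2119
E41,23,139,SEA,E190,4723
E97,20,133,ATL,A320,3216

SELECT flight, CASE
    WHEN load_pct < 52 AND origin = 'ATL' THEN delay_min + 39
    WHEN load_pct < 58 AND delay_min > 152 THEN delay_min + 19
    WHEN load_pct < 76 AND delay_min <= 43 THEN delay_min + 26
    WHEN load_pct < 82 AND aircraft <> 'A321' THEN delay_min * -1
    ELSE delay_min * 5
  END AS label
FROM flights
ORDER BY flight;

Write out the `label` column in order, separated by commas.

540, -173, 42, 202, 710, -139, -53, 1175, 760, 395, -200, 172

flight=E15: ELSE → 540
flight=E23: load_pct < 82 AND aircraft <> 'A321' → -173
flight=E24: load_pct < 76 AND delay_min <= 43 → 42
flight=E36: load_pct < 58 AND delay_min > 152 → 202
flight=E40: ELSE → 710
flight=E41: load_pct < 82 AND aircraft <> 'A321' → -139
flight=E47: load_pct < 82 AND aircraft <> 'A321' → -53
flight=E50: ELSE → 1175
flight=E57: ELSE → 760
flight=E77: ELSE → 395
flight=E92: load_pct < 82 AND aircraft <> 'A321' → -200
flight=E97: load_pct < 52 AND origin = 'ATL' → 172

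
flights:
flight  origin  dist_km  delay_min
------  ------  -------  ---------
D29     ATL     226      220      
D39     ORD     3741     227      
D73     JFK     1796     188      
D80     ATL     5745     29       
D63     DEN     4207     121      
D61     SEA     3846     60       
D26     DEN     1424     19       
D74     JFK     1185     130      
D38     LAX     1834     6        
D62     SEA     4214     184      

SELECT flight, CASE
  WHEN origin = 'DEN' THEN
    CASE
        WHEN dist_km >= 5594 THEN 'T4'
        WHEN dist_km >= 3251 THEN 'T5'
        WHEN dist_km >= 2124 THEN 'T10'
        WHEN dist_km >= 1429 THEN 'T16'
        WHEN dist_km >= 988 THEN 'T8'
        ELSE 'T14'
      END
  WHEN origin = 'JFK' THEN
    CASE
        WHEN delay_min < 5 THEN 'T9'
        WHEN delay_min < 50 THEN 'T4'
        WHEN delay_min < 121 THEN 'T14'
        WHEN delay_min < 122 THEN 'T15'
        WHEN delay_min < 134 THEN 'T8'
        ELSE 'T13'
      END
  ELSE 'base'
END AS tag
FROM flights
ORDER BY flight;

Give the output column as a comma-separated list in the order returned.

T8, base, base, base, base, base, T5, T13, T8, base

flight=D26: origin='DEN' → inner[dist_km >= 988] → T8
flight=D29: origin='ATL' → outer ELSE → base
flight=D38: origin='LAX' → outer ELSE → base
flight=D39: origin='ORD' → outer ELSE → base
flight=D61: origin='SEA' → outer ELSE → base
flight=D62: origin='SEA' → outer ELSE → base
flight=D63: origin='DEN' → inner[dist_km >= 3251] → T5
flight=D73: origin='JFK' → inner[ELSE] → T13
flight=D74: origin='JFK' → inner[delay_min < 134] → T8
flight=D80: origin='ATL' → outer ELSE → base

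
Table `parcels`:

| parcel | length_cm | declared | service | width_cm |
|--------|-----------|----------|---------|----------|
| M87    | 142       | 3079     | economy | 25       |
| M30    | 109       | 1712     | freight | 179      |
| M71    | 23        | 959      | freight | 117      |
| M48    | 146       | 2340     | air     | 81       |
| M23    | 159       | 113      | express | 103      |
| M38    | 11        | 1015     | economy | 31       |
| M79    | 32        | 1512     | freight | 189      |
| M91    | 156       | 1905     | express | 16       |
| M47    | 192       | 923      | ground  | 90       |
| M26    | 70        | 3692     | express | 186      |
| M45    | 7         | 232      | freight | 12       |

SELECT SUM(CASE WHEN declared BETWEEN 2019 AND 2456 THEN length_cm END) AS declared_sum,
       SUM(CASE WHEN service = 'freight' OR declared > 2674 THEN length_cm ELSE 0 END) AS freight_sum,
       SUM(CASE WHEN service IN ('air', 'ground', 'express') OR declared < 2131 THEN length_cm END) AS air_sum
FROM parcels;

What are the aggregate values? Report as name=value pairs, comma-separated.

declared_sum=146, freight_sum=383, air_sum=905

[declared_sum: declared BETWEEN 2019 AND 2456]
parcel=M87: ✗
parcel=M30: ✗
parcel=M71: ✗
parcel=M48: ✓ → 146
parcel=M23: ✗
parcel=M38: ✗
parcel=M79: ✗
parcel=M91: ✗
parcel=M47: ✗
parcel=M26: ✗
parcel=M45: ✗
declared_sum = 146
—
[freight_sum: service = 'freight' OR declared > 2674]
parcel=M87: ✓ → 142
parcel=M30: ✓ → 109
parcel=M71: ✓ → 23
parcel=M48: ✗
parcel=M23: ✗
parcel=M38: ✗
parcel=M79: ✓ → 32
parcel=M91: ✗
parcel=M47: ✗
parcel=M26: ✓ → 70
parcel=M45: ✓ → 7
freight_sum = 142 + 109 + 23 + 32 + 70 + 7 = 383
—
[air_sum: service IN ('air', 'ground', 'express') OR declared < 2131]
parcel=M87: ✗
parcel=M30: ✓ → 109
parcel=M71: ✓ → 23
parcel=M48: ✓ → 146
parcel=M23: ✓ → 159
parcel=M38: ✓ → 11
parcel=M79: ✓ → 32
parcel=M91: ✓ → 156
parcel=M47: ✓ → 192
parcel=M26: ✓ → 70
parcel=M45: ✓ → 7
air_sum = 109 + 23 + 146 + 159 + 11 + 32 + 156 + 192 + 70 + 7 = 905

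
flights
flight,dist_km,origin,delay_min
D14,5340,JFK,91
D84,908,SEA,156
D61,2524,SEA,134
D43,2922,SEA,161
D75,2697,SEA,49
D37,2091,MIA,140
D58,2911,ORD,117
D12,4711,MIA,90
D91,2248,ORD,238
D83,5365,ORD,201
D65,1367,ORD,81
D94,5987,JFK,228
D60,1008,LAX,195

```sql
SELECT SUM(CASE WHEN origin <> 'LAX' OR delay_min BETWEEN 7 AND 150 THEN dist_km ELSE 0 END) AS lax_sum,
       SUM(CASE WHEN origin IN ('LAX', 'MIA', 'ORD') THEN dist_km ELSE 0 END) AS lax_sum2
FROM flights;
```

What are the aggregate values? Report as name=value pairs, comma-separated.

[lax_sum: origin <> 'LAX' OR delay_min BETWEEN 7 AND 150]
flight=D14: ✓ → 5340
flight=D84: ✓ → 908
flight=D61: ✓ → 2524
flight=D43: ✓ → 2922
flight=D75: ✓ → 2697
flight=D37: ✓ → 2091
flight=D58: ✓ → 2911
flight=D12: ✓ → 4711
flight=D91: ✓ → 2248
flight=D83: ✓ → 5365
flight=D65: ✓ → 1367
flight=D94: ✓ → 5987
flight=D60: ✗
lax_sum = 5340 + 908 + 2524 + 2922 + 2697 + 2091 + 2911 + 4711 + 2248 + 5365 + 1367 + 5987 = 39071
—
[lax_sum2: origin IN ('LAX', 'MIA', 'ORD')]
flight=D14: ✗
flight=D84: ✗
flight=D61: ✗
flight=D43: ✗
flight=D75: ✗
flight=D37: ✓ → 2091
flight=D58: ✓ → 2911
flight=D12: ✓ → 4711
flight=D91: ✓ → 2248
flight=D83: ✓ → 5365
flight=D65: ✓ → 1367
flight=D94: ✗
flight=D60: ✓ → 1008
lax_sum2 = 2091 + 2911 + 4711 + 2248 + 5365 + 1367 + 1008 = 19701

lax_sum=39071, lax_sum2=19701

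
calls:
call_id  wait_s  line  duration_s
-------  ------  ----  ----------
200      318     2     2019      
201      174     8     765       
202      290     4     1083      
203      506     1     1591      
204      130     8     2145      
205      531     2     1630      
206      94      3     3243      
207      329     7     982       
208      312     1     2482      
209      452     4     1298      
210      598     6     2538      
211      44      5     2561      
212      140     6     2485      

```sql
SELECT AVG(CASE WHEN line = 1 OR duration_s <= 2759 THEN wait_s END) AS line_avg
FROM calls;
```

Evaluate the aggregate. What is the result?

call_id=200: ✓ → 318
call_id=201: ✓ → 174
call_id=202: ✓ → 290
call_id=203: ✓ → 506
call_id=204: ✓ → 130
call_id=205: ✓ → 531
call_id=206: ✗
call_id=207: ✓ → 329
call_id=208: ✓ → 312
call_id=209: ✓ → 452
call_id=210: ✓ → 598
call_id=211: ✓ → 44
call_id=212: ✓ → 140
line_avg = (318 + 174 + 290 + 506 + 130 + 531 + 329 + 312 + 452 + 598 + 44 + 140) / 12 = 318.6666666667

318.6666666667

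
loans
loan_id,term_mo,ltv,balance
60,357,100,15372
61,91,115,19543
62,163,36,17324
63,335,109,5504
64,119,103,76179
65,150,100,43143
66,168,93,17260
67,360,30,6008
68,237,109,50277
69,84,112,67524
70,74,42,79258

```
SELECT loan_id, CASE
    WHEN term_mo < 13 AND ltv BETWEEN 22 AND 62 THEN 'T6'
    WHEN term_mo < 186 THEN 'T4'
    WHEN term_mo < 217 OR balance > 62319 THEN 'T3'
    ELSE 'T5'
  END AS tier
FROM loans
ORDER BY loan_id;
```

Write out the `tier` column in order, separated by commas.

T5, T4, T4, T5, T4, T4, T4, T5, T5, T4, T4

loan_id=60: ELSE → T5
loan_id=61: term_mo < 186 → T4
loan_id=62: term_mo < 186 → T4
loan_id=63: ELSE → T5
loan_id=64: term_mo < 186 → T4
loan_id=65: term_mo < 186 → T4
loan_id=66: term_mo < 186 → T4
loan_id=67: ELSE → T5
loan_id=68: ELSE → T5
loan_id=69: term_mo < 186 → T4
loan_id=70: term_mo < 186 → T4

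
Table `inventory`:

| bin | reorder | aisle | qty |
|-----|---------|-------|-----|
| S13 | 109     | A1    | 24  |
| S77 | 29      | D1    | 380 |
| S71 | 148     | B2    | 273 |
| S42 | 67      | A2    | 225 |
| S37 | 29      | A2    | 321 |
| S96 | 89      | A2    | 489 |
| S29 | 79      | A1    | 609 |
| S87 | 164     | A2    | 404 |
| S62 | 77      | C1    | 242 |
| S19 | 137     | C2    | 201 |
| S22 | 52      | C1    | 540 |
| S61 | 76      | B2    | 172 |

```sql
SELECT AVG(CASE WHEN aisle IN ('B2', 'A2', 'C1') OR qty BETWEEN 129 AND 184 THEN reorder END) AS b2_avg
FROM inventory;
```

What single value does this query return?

87.75

bin=S13: ✗
bin=S77: ✗
bin=S71: ✓ → 148
bin=S42: ✓ → 67
bin=S37: ✓ → 29
bin=S96: ✓ → 89
bin=S29: ✗
bin=S87: ✓ → 164
bin=S62: ✓ → 77
bin=S19: ✗
bin=S22: ✓ → 52
bin=S61: ✓ → 76
b2_avg = (148 + 67 + 29 + 89 + 164 + 77 + 52 + 76) / 8 = 87.75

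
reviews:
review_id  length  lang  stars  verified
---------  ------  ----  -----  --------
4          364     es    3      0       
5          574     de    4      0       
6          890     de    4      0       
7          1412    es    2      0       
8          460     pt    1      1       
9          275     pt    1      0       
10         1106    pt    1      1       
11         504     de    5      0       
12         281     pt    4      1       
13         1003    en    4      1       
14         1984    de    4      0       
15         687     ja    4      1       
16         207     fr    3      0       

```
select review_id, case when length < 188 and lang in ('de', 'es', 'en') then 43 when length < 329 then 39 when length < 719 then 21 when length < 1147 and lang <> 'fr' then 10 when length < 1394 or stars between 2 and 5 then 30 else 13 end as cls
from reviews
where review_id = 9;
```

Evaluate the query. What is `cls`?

39

review_id = 9: length=275, lang=pt, stars=1, verified=0.
length < 188 and lang in ('de', 'es', 'en') → false
length < 329 → true → 39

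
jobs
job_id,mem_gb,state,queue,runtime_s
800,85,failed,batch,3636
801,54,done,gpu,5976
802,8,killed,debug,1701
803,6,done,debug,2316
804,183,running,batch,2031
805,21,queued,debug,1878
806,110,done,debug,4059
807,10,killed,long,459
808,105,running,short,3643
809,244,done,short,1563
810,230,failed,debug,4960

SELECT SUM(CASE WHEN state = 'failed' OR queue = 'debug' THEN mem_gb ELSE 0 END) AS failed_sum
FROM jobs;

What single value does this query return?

460

job_id=800: ✓ → 85
job_id=801: ✗
job_id=802: ✓ → 8
job_id=803: ✓ → 6
job_id=804: ✗
job_id=805: ✓ → 21
job_id=806: ✓ → 110
job_id=807: ✗
job_id=808: ✗
job_id=809: ✗
job_id=810: ✓ → 230
failed_sum = 85 + 8 + 6 + 21 + 110 + 230 = 460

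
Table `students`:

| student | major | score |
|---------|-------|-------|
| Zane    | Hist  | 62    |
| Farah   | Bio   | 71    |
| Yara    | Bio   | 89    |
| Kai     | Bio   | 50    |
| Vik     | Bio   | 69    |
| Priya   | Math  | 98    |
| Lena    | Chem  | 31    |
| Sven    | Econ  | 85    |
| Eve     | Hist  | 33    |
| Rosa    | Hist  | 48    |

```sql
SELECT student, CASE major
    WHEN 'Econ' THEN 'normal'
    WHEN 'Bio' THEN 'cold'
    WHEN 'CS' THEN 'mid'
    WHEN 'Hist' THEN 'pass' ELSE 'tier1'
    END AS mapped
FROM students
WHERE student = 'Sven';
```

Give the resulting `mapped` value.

normal

student = Sven: major=Econ, score=85.
major='Econ' → true → normal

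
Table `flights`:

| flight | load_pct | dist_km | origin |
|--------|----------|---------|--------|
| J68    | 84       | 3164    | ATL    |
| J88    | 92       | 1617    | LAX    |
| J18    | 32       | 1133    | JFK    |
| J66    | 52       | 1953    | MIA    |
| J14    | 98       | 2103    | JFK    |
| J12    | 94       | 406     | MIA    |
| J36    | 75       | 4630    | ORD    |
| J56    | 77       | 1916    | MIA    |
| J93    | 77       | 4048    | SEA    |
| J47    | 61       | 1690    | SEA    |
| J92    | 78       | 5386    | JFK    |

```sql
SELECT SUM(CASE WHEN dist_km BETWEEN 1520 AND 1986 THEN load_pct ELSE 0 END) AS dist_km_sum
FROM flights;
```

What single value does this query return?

282

flight=J68: ✗
flight=J88: ✓ → 92
flight=J18: ✗
flight=J66: ✓ → 52
flight=J14: ✗
flight=J12: ✗
flight=J36: ✗
flight=J56: ✓ → 77
flight=J93: ✗
flight=J47: ✓ → 61
flight=J92: ✗
dist_km_sum = 92 + 52 + 77 + 61 = 282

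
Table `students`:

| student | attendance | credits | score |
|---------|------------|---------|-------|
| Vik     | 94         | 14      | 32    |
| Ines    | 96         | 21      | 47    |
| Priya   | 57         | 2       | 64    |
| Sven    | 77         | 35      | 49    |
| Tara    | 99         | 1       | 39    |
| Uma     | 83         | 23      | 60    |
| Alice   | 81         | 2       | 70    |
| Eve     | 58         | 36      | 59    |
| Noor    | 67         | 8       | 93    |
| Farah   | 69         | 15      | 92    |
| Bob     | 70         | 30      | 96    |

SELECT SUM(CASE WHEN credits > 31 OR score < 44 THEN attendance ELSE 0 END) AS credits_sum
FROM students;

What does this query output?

328

student=Vik: ✓ → 94
student=Ines: ✗
student=Priya: ✗
student=Sven: ✓ → 77
student=Tara: ✓ → 99
student=Uma: ✗
student=Alice: ✗
student=Eve: ✓ → 58
student=Noor: ✗
student=Farah: ✗
student=Bob: ✗
credits_sum = 94 + 77 + 99 + 58 = 328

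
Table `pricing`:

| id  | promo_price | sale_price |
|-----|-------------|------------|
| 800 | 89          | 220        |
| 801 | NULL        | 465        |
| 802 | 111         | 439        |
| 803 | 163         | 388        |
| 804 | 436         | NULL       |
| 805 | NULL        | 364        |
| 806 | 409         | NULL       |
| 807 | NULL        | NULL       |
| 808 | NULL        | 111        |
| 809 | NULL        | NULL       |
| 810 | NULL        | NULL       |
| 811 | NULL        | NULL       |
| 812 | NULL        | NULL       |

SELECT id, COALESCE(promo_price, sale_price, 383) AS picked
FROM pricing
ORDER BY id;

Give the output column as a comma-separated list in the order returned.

id=800: promo_price=89 → 89
id=801: promo_price=NULL, sale_price=465 → 465
id=802: promo_price=111 → 111
id=803: promo_price=163 → 163
id=804: promo_price=436 → 436
id=805: promo_price=NULL, sale_price=364 → 364
id=806: promo_price=409 → 409
id=807: promo_price=NULL, sale_price=NULL, → literal 383 → 383
id=808: promo_price=NULL, sale_price=111 → 111
id=809: promo_price=NULL, sale_price=NULL, → literal 383 → 383
id=810: promo_price=NULL, sale_price=NULL, → literal 383 → 383
id=811: promo_price=NULL, sale_price=NULL, → literal 383 → 383
id=812: promo_price=NULL, sale_price=NULL, → literal 383 → 383

89, 465, 111, 163, 436, 364, 409, 383, 111, 383, 383, 383, 383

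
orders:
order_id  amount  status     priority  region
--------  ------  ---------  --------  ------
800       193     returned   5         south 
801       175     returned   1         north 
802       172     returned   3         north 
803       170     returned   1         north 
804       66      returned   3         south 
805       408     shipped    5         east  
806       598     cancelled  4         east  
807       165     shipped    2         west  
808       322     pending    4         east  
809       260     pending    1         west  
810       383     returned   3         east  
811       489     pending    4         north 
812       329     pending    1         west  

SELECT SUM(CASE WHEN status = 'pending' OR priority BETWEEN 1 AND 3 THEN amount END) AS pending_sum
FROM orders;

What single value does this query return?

order_id=800: ✗
order_id=801: ✓ → 175
order_id=802: ✓ → 172
order_id=803: ✓ → 170
order_id=804: ✓ → 66
order_id=805: ✗
order_id=806: ✗
order_id=807: ✓ → 165
order_id=808: ✓ → 322
order_id=809: ✓ → 260
order_id=810: ✓ → 383
order_id=811: ✓ → 489
order_id=812: ✓ → 329
pending_sum = 175 + 172 + 170 + 66 + 165 + 322 + 260 + 383 + 489 + 329 = 2531

2531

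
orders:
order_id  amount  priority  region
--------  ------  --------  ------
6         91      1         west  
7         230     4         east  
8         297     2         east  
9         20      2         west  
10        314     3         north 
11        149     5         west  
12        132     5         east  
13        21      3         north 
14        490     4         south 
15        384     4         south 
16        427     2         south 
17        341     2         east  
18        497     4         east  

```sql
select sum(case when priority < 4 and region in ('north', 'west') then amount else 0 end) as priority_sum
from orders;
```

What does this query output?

order_id=6: ✓ → 91
order_id=7: ✗
order_id=8: ✗
order_id=9: ✓ → 20
order_id=10: ✓ → 314
order_id=11: ✗
order_id=12: ✗
order_id=13: ✓ → 21
order_id=14: ✗
order_id=15: ✗
order_id=16: ✗
order_id=17: ✗
order_id=18: ✗
priority_sum = 91 + 20 + 314 + 21 = 446

446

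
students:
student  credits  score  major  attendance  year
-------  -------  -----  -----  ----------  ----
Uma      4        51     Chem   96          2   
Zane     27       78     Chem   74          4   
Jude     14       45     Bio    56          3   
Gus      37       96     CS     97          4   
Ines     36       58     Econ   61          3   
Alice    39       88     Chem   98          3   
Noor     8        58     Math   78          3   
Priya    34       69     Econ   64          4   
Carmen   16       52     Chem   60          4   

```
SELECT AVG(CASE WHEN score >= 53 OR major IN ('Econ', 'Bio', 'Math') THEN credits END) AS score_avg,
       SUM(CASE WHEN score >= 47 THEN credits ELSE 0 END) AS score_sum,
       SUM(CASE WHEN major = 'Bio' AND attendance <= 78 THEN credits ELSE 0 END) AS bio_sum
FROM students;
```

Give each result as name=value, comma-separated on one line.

[score_avg: score >= 53 OR major IN ('Econ', 'Bio', 'Math')]
student=Uma: ✗
student=Zane: ✓ → 27
student=Jude: ✓ → 14
student=Gus: ✓ → 37
student=Ines: ✓ → 36
student=Alice: ✓ → 39
student=Noor: ✓ → 8
student=Priya: ✓ → 34
student=Carmen: ✗
score_avg = (27 + 14 + 37 + 36 + 39 + 8 + 34) / 7 = 27.8571428571
—
[score_sum: score >= 47]
student=Uma: ✓ → 4
student=Zane: ✓ → 27
student=Jude: ✗
student=Gus: ✓ → 37
student=Ines: ✓ → 36
student=Alice: ✓ → 39
student=Noor: ✓ → 8
student=Priya: ✓ → 34
student=Carmen: ✓ → 16
score_sum = 4 + 27 + 37 + 36 + 39 + 8 + 34 + 16 = 201
—
[bio_sum: major = 'Bio' AND attendance <= 78]
student=Uma: ✗
student=Zane: ✗
student=Jude: ✓ → 14
student=Gus: ✗
student=Ines: ✗
student=Alice: ✗
student=Noor: ✗
student=Priya: ✗
student=Carmen: ✗
bio_sum = 14

score_avg=27.8571428571, score_sum=201, bio_sum=14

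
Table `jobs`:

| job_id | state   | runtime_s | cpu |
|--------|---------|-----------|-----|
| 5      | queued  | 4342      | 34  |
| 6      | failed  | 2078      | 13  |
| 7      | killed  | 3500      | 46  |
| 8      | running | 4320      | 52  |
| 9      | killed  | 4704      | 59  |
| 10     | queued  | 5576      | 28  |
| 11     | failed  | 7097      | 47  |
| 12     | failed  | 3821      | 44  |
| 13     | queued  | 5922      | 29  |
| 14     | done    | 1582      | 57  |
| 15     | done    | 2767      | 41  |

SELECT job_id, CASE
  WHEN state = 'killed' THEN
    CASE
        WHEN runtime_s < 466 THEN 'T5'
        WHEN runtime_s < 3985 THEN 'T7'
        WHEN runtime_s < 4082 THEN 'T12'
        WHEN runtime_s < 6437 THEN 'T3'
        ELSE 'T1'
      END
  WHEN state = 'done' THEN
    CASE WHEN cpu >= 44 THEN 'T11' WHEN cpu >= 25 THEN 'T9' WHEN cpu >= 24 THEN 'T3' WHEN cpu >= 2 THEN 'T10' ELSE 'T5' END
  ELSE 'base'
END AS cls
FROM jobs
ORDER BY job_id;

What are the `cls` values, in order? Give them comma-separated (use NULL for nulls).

job_id=5: state='queued' → outer ELSE → base
job_id=6: state='failed' → outer ELSE → base
job_id=7: state='killed' → inner[runtime_s < 3985] → T7
job_id=8: state='running' → outer ELSE → base
job_id=9: state='killed' → inner[runtime_s < 6437] → T3
job_id=10: state='queued' → outer ELSE → base
job_id=11: state='failed' → outer ELSE → base
job_id=12: state='failed' → outer ELSE → base
job_id=13: state='queued' → outer ELSE → base
job_id=14: state='done' → inner[cpu >= 44] → T11
job_id=15: state='done' → inner[cpu >= 25] → T9

base, base, T7, base, T3, base, base, base, base, T11, T9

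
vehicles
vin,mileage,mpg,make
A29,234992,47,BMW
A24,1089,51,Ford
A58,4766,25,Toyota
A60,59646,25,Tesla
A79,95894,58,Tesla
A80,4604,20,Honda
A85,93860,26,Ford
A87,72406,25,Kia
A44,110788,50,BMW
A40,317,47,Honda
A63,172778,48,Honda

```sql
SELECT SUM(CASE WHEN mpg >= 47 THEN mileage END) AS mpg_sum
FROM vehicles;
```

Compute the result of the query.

vin=A29: ✓ → 234992
vin=A24: ✓ → 1089
vin=A58: ✗
vin=A60: ✗
vin=A79: ✓ → 95894
vin=A80: ✗
vin=A85: ✗
vin=A87: ✗
vin=A44: ✓ → 110788
vin=A40: ✓ → 317
vin=A63: ✓ → 172778
mpg_sum = 234992 + 1089 + 95894 + 110788 + 317 + 172778 = 615858

615858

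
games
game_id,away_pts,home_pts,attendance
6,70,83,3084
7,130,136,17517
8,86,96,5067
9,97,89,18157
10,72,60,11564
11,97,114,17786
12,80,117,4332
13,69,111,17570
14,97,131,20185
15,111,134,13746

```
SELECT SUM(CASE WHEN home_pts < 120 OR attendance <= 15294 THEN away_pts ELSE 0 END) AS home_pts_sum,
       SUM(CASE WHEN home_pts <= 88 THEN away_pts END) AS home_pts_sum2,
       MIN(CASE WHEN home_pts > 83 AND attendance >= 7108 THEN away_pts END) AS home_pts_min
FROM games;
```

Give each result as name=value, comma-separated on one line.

home_pts_sum=682, home_pts_sum2=142, home_pts_min=69

[home_pts_sum: home_pts < 120 OR attendance <= 15294]
game_id=6: ✓ → 70
game_id=7: ✗
game_id=8: ✓ → 86
game_id=9: ✓ → 97
game_id=10: ✓ → 72
game_id=11: ✓ → 97
game_id=12: ✓ → 80
game_id=13: ✓ → 69
game_id=14: ✗
game_id=15: ✓ → 111
home_pts_sum = 70 + 86 + 97 + 72 + 97 + 80 + 69 + 111 = 682
—
[home_pts_sum2: home_pts <= 88]
game_id=6: ✓ → 70
game_id=7: ✗
game_id=8: ✗
game_id=9: ✗
game_id=10: ✓ → 72
game_id=11: ✗
game_id=12: ✗
game_id=13: ✗
game_id=14: ✗
game_id=15: ✗
home_pts_sum2 = 70 + 72 = 142
—
[home_pts_min: home_pts > 83 AND attendance >= 7108]
game_id=6: ✗
game_id=7: ✓ → 130
game_id=8: ✗
game_id=9: ✓ → 97
game_id=10: ✗
game_id=11: ✓ → 97
game_id=12: ✗
game_id=13: ✓ → 69
game_id=14: ✓ → 97
game_id=15: ✓ → 111
home_pts_min = MIN(130, 97, 97, 69, 97, 111) = 69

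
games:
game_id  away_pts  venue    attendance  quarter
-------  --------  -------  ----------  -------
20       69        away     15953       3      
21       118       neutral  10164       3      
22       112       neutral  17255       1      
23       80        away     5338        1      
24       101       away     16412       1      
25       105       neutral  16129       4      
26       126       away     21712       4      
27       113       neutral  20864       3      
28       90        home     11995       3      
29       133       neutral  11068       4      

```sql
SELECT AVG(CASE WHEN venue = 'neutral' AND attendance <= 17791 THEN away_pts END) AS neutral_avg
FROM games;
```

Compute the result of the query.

117

game_id=20: ✗
game_id=21: ✓ → 118
game_id=22: ✓ → 112
game_id=23: ✗
game_id=24: ✗
game_id=25: ✓ → 105
game_id=26: ✗
game_id=27: ✗
game_id=28: ✗
game_id=29: ✓ → 133
neutral_avg = (118 + 112 + 105 + 133) / 4 = 117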